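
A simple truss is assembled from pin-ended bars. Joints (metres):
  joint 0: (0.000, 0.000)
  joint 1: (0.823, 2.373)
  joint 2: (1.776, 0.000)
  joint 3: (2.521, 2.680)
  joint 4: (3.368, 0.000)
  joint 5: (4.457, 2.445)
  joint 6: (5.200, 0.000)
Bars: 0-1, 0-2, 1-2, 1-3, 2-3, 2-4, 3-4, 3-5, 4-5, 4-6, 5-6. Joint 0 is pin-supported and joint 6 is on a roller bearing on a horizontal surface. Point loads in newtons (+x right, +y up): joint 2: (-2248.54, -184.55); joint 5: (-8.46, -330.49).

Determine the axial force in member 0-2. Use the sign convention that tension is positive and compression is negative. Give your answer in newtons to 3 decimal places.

-2197.098

N=7 nodes, M=11 members, R=3 reactions → 2N=14, M+R=14
member 0 (0-1): L=2.5117, (cx,cy)=(0.3277,0.9448)
member 1 (0-2): L=1.7760, (cx,cy)=(1.0000,0.0000)
member 2 (1-2): L=2.5572, (cx,cy)=(0.3727,-0.9280)
member 3 (1-3): L=1.7255, (cx,cy)=(0.9840,0.1779)
member 4 (2-3): L=2.7816, (cx,cy)=(0.2678,0.9635)
member 5 (2-4): L=1.5920, (cx,cy)=(1.0000,0.0000)
member 6 (3-4): L=2.8107, (cx,cy)=(0.3014,-0.9535)
member 7 (3-5): L=1.9502, (cx,cy)=(0.9927,-0.1205)
member 8 (4-5): L=2.6766, (cx,cy)=(0.4069,0.9135)
member 9 (4-6): L=1.8320, (cx,cy)=(1.0000,0.0000)
member 10 (5-6): L=2.5554, (cx,cy)=(0.2908,-0.9568)
solve A·x = −loads:
  F[0-1] = -182.8115 N (compression)
  F[0-2] = -2197.0979 N (compression)
  F[1-2] = +162.6460 N (tension)
  F[1-3] = -122.4695 N (compression)
  F[2-3] = +34.8953 N (tension)
  F[2-4] = +102.7096 N (tension)
  F[3-4] = +1.8137 N (tension)
  F[3-5] = -112.5362 N (compression)
  F[4-5] = -1.8932 N (compression)
  F[4-6] = +104.0264 N (tension)
  F[5-6] = -357.7782 N (compression)
  Rx@0 = +2257.0000 N
  Ry@0 = +172.7188 N
  Ry@6 = +342.3212 N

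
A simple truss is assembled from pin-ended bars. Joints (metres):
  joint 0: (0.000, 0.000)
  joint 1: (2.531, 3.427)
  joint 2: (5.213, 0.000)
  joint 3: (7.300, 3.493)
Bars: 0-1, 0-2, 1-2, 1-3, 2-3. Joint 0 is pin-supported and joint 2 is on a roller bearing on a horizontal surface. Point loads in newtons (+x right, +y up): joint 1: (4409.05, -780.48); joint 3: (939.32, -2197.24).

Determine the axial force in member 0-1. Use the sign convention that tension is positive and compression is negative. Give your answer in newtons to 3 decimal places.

N=4 nodes, M=5 members, R=3 reactions → 2N=8, M+R=8
member 0 (0-1): L=4.2603, (cx,cy)=(0.5941,0.8044)
member 1 (0-2): L=5.2130, (cx,cy)=(1.0000,0.0000)
member 2 (1-2): L=4.3517, (cx,cy)=(0.6163,-0.7875)
member 3 (1-3): L=4.7695, (cx,cy)=(0.9999,0.0138)
member 4 (2-3): L=4.0690, (cx,cy)=(0.5129,0.8584)
solve A·x = −loads:
  F[0-1] = +4980.1001 N (tension)
  F[0-2] = +2389.7551 N (tension)
  F[1-2] = -6038.1166 N (compression)
  F[1-3] = +2271.1235 N (tension)
  F[2-3] = -2596.1668 N (compression)
  Rx@0 = -5348.3700 N
  Ry@0 = -4005.9949 N
  Ry@2 = +6983.7149 N

4980.100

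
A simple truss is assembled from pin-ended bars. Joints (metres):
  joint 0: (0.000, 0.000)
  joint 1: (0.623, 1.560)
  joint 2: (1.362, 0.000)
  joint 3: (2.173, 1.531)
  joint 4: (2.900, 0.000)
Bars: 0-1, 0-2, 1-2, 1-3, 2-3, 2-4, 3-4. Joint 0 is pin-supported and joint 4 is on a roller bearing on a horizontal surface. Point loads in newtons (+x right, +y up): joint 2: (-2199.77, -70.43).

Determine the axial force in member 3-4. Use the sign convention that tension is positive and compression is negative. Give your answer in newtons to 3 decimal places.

-36.618

N=5 nodes, M=7 members, R=3 reactions → 2N=10, M+R=10
member 0 (0-1): L=1.6798, (cx,cy)=(0.3709,0.9287)
member 1 (0-2): L=1.3620, (cx,cy)=(1.0000,0.0000)
member 2 (1-2): L=1.7262, (cx,cy)=(0.4281,-0.9037)
member 3 (1-3): L=1.5503, (cx,cy)=(0.9998,-0.0187)
member 4 (2-3): L=1.7325, (cx,cy)=(0.4681,0.8837)
member 5 (2-4): L=1.5380, (cx,cy)=(1.0000,0.0000)
member 6 (3-4): L=1.6948, (cx,cy)=(0.4289,-0.9033)
solve A·x = −loads:
  F[0-1] = -40.2206 N (compression)
  F[0-2] = -2184.8531 N (compression)
  F[1-2] = +42.0125 N (tension)
  F[1-3] = -32.9087 N (compression)
  F[2-3] = +36.7354 N (tension)
  F[2-4] = +15.7071 N (tension)
  F[3-4] = -36.6177 N (compression)
  Rx@0 = +2199.7700 N
  Ry@0 = +37.3522 N
  Ry@4 = +33.0778 N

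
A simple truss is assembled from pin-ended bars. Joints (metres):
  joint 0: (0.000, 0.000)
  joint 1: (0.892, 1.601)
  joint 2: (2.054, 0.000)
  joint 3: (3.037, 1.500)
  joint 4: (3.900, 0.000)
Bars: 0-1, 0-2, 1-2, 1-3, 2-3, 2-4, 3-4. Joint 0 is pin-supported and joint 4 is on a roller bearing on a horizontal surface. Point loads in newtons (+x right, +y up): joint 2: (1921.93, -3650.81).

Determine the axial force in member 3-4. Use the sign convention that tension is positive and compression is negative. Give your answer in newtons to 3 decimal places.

N=5 nodes, M=7 members, R=3 reactions → 2N=10, M+R=10
member 0 (0-1): L=1.8327, (cx,cy)=(0.4867,0.8736)
member 1 (0-2): L=2.0540, (cx,cy)=(1.0000,0.0000)
member 2 (1-2): L=1.9782, (cx,cy)=(0.5874,-0.8093)
member 3 (1-3): L=2.1474, (cx,cy)=(0.9989,-0.0470)
member 4 (2-3): L=1.7934, (cx,cy)=(0.5481,0.8364)
member 5 (2-4): L=1.8460, (cx,cy)=(1.0000,0.0000)
member 6 (3-4): L=1.7305, (cx,cy)=(0.4987,-0.8668)
solve A·x = −loads:
  F[0-1] = -1978.1593 N (compression)
  F[0-2] = +2884.7162 N (tension)
  F[1-2] = +2268.7814 N (tension)
  F[1-3] = -2297.9888 N (compression)
  F[2-3] = +2169.6285 N (tension)
  F[2-4] = +1106.2279 N (tension)
  F[3-4] = -2218.2754 N (compression)
  Rx@0 = -1921.9300 N
  Ry@0 = +1728.0501 N
  Ry@4 = +1922.7599 N

-2218.275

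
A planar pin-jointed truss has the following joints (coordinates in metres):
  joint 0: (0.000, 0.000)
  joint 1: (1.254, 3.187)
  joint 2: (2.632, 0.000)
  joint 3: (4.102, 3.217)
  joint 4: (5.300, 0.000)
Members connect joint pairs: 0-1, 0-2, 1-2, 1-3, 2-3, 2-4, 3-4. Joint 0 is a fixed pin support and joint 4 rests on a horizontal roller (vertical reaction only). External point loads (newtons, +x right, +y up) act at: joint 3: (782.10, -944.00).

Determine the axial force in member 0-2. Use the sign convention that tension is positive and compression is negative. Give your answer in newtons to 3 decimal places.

N=5 nodes, M=7 members, R=3 reactions → 2N=10, M+R=10
member 0 (0-1): L=3.4248, (cx,cy)=(0.3661,0.9306)
member 1 (0-2): L=2.6320, (cx,cy)=(1.0000,0.0000)
member 2 (1-2): L=3.4722, (cx,cy)=(0.3969,-0.9179)
member 3 (1-3): L=2.8482, (cx,cy)=(0.9999,0.0105)
member 4 (2-3): L=3.5369, (cx,cy)=(0.4156,0.9095)
member 5 (2-4): L=2.6680, (cx,cy)=(1.0000,0.0000)
member 6 (3-4): L=3.4328, (cx,cy)=(0.3490,-0.9371)
solve A·x = −loads:
  F[0-1] = +280.8431 N (tension)
  F[0-2] = +679.2695 N (tension)
  F[1-2] = -282.2578 N (compression)
  F[1-3] = +214.8626 N (tension)
  F[2-3] = +284.8436 N (tension)
  F[2-4] = +448.8647 N (tension)
  F[3-4] = -1286.2056 N (compression)
  Rx@0 = -782.1000 N
  Ry@0 = -261.3403 N
  Ry@4 = +1205.3403 N

679.270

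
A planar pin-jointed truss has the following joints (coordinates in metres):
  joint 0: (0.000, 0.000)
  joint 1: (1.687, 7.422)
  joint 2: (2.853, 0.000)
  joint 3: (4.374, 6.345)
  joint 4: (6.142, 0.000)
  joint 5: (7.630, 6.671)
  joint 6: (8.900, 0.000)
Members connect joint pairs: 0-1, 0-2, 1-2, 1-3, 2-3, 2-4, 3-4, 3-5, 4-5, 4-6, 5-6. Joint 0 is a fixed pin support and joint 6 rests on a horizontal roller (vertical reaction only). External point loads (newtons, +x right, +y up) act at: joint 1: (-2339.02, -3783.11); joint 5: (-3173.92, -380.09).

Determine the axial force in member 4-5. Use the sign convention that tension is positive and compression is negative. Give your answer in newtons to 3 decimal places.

N=7 nodes, M=11 members, R=3 reactions → 2N=14, M+R=14
member 0 (0-1): L=7.6113, (cx,cy)=(0.2216,0.9751)
member 1 (0-2): L=2.8530, (cx,cy)=(1.0000,0.0000)
member 2 (1-2): L=7.5130, (cx,cy)=(0.1552,-0.9879)
member 3 (1-3): L=2.8948, (cx,cy)=(0.9282,-0.3720)
member 4 (2-3): L=6.5248, (cx,cy)=(0.2331,0.9724)
member 5 (2-4): L=3.2890, (cx,cy)=(1.0000,0.0000)
member 6 (3-4): L=6.5867, (cx,cy)=(0.2684,-0.9633)
member 7 (3-5): L=3.2723, (cx,cy)=(0.9950,0.0996)
member 8 (4-5): L=6.8349, (cx,cy)=(0.2177,0.9760)
member 9 (4-6): L=2.7580, (cx,cy)=(1.0000,0.0000)
member 10 (5-6): L=6.7908, (cx,cy)=(0.1870,-0.9824)
solve A·x = −loads:
  F[0-1] = -7639.8768 N (compression)
  F[0-2] = -3819.6085 N (compression)
  F[1-2] = +3681.5638 N (tension)
  F[1-3] = +80.0686 N (tension)
  F[2-3] = -3739.9936 N (compression)
  F[2-4] = -2376.4031 N (compression)
  F[3-4] = +3622.4789 N (tension)
  F[3-5] = -1778.7079 N (compression)
  F[4-5] = -3575.2970 N (compression)
  F[4-6] = -625.7012 N (compression)
  F[5-6] = +3345.6847 N (tension)
  Rx@0 = +5512.9400 N
  Ry@0 = +7449.8554 N
  Ry@6 = -3286.6554 N

-3575.297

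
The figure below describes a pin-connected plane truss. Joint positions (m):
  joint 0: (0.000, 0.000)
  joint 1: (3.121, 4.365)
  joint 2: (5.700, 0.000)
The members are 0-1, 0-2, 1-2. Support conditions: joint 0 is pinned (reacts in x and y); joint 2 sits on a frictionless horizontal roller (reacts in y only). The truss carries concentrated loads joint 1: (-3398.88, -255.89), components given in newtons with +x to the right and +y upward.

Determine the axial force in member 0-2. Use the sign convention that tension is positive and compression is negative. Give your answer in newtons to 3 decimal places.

N=3 nodes, M=3 members, R=3 reactions → 2N=6, M+R=6
member 0 (0-1): L=5.3660, (cx,cy)=(0.5816,0.8135)
member 1 (0-2): L=5.7000, (cx,cy)=(1.0000,0.0000)
member 2 (1-2): L=5.0700, (cx,cy)=(0.5087,-0.8610)
solve A·x = −loads:
  F[0-1] = -3342.0423 N (compression)
  F[0-2] = -1455.0615 N (compression)
  F[1-2] = +2860.4496 N (tension)
  Rx@0 = +3398.8800 N
  Ry@0 = +2718.6055 N
  Ry@2 = -2462.7155 N

-1455.061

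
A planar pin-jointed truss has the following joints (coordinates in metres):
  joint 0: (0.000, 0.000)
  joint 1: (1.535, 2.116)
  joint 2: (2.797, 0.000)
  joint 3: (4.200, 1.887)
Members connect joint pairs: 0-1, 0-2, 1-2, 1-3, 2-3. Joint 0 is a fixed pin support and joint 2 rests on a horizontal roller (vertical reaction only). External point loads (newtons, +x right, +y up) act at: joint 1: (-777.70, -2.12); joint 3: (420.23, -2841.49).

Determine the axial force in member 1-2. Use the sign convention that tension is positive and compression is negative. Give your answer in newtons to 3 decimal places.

-1544.177

N=4 nodes, M=5 members, R=3 reactions → 2N=8, M+R=8
member 0 (0-1): L=2.6141, (cx,cy)=(0.5872,0.8094)
member 1 (0-2): L=2.7970, (cx,cy)=(1.0000,0.0000)
member 2 (1-2): L=2.4638, (cx,cy)=(0.5122,-0.8589)
member 3 (1-3): L=2.6748, (cx,cy)=(0.9963,-0.0856)
member 4 (2-3): L=2.3514, (cx,cy)=(0.5967,0.8025)
solve A·x = −loads:
  F[0-1] = +1383.0673 N (tension)
  F[0-2] = -1169.5978 N (compression)
  F[1-2] = -1544.1774 N (compression)
  F[1-3] = +2389.5687 N (tension)
  F[2-3] = -3285.8968 N (compression)
  Rx@0 = +357.4700 N
  Ry@0 = -1119.5194 N
  Ry@2 = +3963.1294 N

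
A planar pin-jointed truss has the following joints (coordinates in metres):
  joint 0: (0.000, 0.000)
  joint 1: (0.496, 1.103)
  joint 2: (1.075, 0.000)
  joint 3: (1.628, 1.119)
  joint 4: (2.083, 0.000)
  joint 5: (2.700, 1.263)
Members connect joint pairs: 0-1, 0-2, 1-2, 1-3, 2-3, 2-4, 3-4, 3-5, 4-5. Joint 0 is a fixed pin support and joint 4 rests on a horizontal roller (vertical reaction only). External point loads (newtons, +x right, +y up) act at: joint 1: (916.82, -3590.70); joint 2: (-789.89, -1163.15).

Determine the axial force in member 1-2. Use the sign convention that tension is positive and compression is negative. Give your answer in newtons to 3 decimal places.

N=6 nodes, M=9 members, R=3 reactions → 2N=12, M+R=12
member 0 (0-1): L=1.2094, (cx,cy)=(0.4101,0.9120)
member 1 (0-2): L=1.0750, (cx,cy)=(1.0000,0.0000)
member 2 (1-2): L=1.2457, (cx,cy)=(0.4648,-0.8854)
member 3 (1-3): L=1.1321, (cx,cy)=(0.9999,0.0141)
member 4 (2-3): L=1.2482, (cx,cy)=(0.4430,0.8965)
member 5 (2-4): L=1.0080, (cx,cy)=(1.0000,0.0000)
member 6 (3-4): L=1.2080, (cx,cy)=(0.3767,-0.9263)
member 7 (3-5): L=1.0816, (cx,cy)=(0.9911,0.1331)
member 8 (4-5): L=1.4057, (cx,cy)=(0.4389,0.8985)
solve A·x = −loads:
  F[0-1] = -3084.4158 N (compression)
  F[0-2] = +1391.9229 N (tension)
  F[1-2] = -906.3525 N (compression)
  F[1-3] = -1760.7282 N (compression)
  F[2-3] = +2192.5867 N (tension)
  F[2-4] = +789.1428 N (tension)
  F[3-4] = -2095.0748 N (compression)
  F[3-5] = +0.0000 N (tension)
  F[4-5] = -0.0000 N (compression)
  Rx@0 = -126.9300 N
  Ry@0 = +2813.0790 N
  Ry@4 = +1940.7710 N

-906.353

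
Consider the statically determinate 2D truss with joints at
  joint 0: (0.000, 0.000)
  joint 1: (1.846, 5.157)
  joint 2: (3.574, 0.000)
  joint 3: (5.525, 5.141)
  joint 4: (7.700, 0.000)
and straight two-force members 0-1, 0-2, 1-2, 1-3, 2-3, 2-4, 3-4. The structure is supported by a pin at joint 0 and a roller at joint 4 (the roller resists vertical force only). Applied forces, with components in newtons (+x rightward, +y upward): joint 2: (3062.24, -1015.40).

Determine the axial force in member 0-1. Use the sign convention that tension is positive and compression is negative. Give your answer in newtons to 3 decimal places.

-577.905

N=5 nodes, M=7 members, R=3 reactions → 2N=10, M+R=10
member 0 (0-1): L=5.4774, (cx,cy)=(0.3370,0.9415)
member 1 (0-2): L=3.5740, (cx,cy)=(1.0000,0.0000)
member 2 (1-2): L=5.4388, (cx,cy)=(0.3177,-0.9482)
member 3 (1-3): L=3.6790, (cx,cy)=(1.0000,-0.0043)
member 4 (2-3): L=5.4988, (cx,cy)=(0.3548,0.9349)
member 5 (2-4): L=4.1260, (cx,cy)=(1.0000,0.0000)
member 6 (3-4): L=5.5822, (cx,cy)=(0.3896,-0.9210)
solve A·x = −loads:
  F[0-1] = -577.9048 N (compression)
  F[0-2] = +3257.0047 N (tension)
  F[1-2] = +575.5608 N (tension)
  F[1-3] = -377.6335 N (compression)
  F[2-3] = +502.3444 N (tension)
  F[2-4] = +199.3943 N (tension)
  F[3-4] = -511.7474 N (compression)
  Rx@0 = -3062.2400 N
  Ry@0 = +544.0962 N
  Ry@4 = +471.3038 N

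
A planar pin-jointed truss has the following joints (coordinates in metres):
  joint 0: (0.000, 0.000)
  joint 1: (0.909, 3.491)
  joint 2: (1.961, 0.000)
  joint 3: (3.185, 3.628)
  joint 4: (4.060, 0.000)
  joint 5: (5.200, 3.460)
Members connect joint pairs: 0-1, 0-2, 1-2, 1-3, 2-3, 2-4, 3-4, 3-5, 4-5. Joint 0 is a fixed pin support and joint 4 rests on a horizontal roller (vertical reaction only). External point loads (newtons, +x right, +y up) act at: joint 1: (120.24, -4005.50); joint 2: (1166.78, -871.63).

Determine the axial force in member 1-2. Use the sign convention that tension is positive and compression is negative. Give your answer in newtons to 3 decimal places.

-626.732

N=6 nodes, M=9 members, R=3 reactions → 2N=12, M+R=12
member 0 (0-1): L=3.6074, (cx,cy)=(0.2520,0.9677)
member 1 (0-2): L=1.9610, (cx,cy)=(1.0000,0.0000)
member 2 (1-2): L=3.6461, (cx,cy)=(0.2885,-0.9575)
member 3 (1-3): L=2.2801, (cx,cy)=(0.9982,0.0601)
member 4 (2-3): L=3.8289, (cx,cy)=(0.3197,0.9475)
member 5 (2-4): L=2.0990, (cx,cy)=(1.0000,0.0000)
member 6 (3-4): L=3.7320, (cx,cy)=(0.2345,-0.9721)
member 7 (3-5): L=2.0220, (cx,cy)=(0.9965,-0.0831)
member 8 (4-5): L=3.6430, (cx,cy)=(0.3129,0.9498)
solve A·x = −loads:
  F[0-1] = -3571.1767 N (compression)
  F[0-2] = +2186.8914 N (tension)
  F[1-2] = -626.7316 N (compression)
  F[1-3] = -840.7995 N (compression)
  F[2-3] = +1553.2073 N (tension)
  F[2-4] = +342.7617 N (tension)
  F[3-4] = -1461.9375 N (compression)
  F[3-5] = +0.0000 N (tension)
  F[4-5] = -0.0000 N (compression)
  Rx@0 = -1287.0200 N
  Ry@0 = +3455.9419 N
  Ry@4 = +1421.1881 N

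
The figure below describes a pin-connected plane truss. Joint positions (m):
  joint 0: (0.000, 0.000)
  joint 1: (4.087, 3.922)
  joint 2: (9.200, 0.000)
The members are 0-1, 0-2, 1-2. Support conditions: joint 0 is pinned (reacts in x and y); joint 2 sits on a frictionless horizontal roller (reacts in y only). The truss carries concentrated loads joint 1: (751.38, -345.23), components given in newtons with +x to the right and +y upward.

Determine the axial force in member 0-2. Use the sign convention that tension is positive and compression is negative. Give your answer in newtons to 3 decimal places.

617.525

N=3 nodes, M=3 members, R=3 reactions → 2N=6, M+R=6
member 0 (0-1): L=5.6644, (cx,cy)=(0.7215,0.6924)
member 1 (0-2): L=9.2000, (cx,cy)=(1.0000,0.0000)
member 2 (1-2): L=6.4440, (cx,cy)=(0.7935,-0.6086)
solve A·x = −loads:
  F[0-1] = +185.5180 N (tension)
  F[0-2] = +617.5248 N (tension)
  F[1-2] = -778.2742 N (compression)
  Rx@0 = -751.3800 N
  Ry@0 = -128.4512 N
  Ry@2 = +473.6812 N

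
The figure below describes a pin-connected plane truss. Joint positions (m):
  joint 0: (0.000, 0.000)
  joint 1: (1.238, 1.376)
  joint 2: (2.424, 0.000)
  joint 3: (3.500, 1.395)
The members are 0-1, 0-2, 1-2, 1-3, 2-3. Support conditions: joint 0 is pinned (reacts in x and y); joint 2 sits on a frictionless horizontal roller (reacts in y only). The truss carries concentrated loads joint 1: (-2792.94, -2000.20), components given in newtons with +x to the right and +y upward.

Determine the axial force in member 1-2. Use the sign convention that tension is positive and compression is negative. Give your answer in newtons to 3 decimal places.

N=4 nodes, M=5 members, R=3 reactions → 2N=8, M+R=8
member 0 (0-1): L=1.8510, (cx,cy)=(0.6688,0.7434)
member 1 (0-2): L=2.4240, (cx,cy)=(1.0000,0.0000)
member 2 (1-2): L=1.8166, (cx,cy)=(0.6529,-0.7575)
member 3 (1-3): L=2.2621, (cx,cy)=(1.0000,0.0084)
member 4 (2-3): L=1.7618, (cx,cy)=(0.6108,0.7918)
solve A·x = −loads:
  F[0-1] = -3449.1142 N (compression)
  F[0-2] = -486.0161 N (compression)
  F[1-2] = +744.4252 N (tension)
  F[1-3] = -0.0000 N (compression)
  F[2-3] = +0.0000 N (tension)
  Rx@0 = +2792.9400 N
  Ry@0 = +2564.0770 N
  Ry@2 = -563.8770 N

744.425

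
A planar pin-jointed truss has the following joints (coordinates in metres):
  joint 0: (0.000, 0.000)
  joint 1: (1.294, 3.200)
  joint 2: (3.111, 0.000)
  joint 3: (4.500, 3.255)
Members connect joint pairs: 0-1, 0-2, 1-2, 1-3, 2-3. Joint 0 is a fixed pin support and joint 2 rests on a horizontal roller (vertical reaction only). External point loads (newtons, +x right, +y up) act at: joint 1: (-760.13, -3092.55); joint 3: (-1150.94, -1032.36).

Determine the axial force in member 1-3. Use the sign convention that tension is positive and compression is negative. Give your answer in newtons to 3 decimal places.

-715.747

N=4 nodes, M=5 members, R=3 reactions → 2N=8, M+R=8
member 0 (0-1): L=3.4517, (cx,cy)=(0.3749,0.9271)
member 1 (0-2): L=3.1110, (cx,cy)=(1.0000,0.0000)
member 2 (1-2): L=3.6799, (cx,cy)=(0.4938,-0.8696)
member 3 (1-3): L=3.2065, (cx,cy)=(0.9999,0.0172)
member 4 (2-3): L=3.5390, (cx,cy)=(0.3925,0.9198)
solve A·x = −loads:
  F[0-1] = -3593.4507 N (compression)
  F[0-2] = -563.9409 N (compression)
  F[1-2] = +260.5337 N (tension)
  F[1-3] = -715.7472 N (compression)
  F[2-3] = -1109.0778 N (compression)
  Rx@0 = +1911.0700 N
  Ry@0 = +3331.3857 N
  Ry@2 = +793.5243 N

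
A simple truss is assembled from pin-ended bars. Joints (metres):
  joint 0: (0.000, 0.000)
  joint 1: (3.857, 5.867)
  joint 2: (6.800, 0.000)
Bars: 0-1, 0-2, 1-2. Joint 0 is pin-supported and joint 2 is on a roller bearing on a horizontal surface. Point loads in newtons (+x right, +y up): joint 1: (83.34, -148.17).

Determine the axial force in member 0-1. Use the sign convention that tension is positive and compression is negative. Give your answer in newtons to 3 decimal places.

9.308

N=3 nodes, M=3 members, R=3 reactions → 2N=6, M+R=6
member 0 (0-1): L=7.0213, (cx,cy)=(0.5493,0.8356)
member 1 (0-2): L=6.8000, (cx,cy)=(1.0000,0.0000)
member 2 (1-2): L=6.5638, (cx,cy)=(0.4484,-0.8938)
solve A·x = −loads:
  F[0-1] = +9.3084 N (tension)
  F[0-2] = +78.2266 N (tension)
  F[1-2] = -174.4684 N (compression)
  Rx@0 = -83.3400 N
  Ry@0 = -7.7782 N
  Ry@2 = +155.9482 N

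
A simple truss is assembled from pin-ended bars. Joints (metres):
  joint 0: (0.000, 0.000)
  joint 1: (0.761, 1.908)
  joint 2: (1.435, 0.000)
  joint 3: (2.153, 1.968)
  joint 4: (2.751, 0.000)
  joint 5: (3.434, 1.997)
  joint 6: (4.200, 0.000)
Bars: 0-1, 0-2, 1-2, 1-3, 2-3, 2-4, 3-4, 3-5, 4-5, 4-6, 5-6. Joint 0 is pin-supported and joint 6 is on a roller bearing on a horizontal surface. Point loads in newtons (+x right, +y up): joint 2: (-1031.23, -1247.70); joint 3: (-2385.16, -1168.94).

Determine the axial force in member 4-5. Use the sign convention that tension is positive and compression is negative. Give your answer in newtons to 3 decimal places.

N=7 nodes, M=11 members, R=3 reactions → 2N=14, M+R=14
member 0 (0-1): L=2.0542, (cx,cy)=(0.3705,0.9288)
member 1 (0-2): L=1.4350, (cx,cy)=(1.0000,0.0000)
member 2 (1-2): L=2.0235, (cx,cy)=(0.3331,-0.9429)
member 3 (1-3): L=1.3933, (cx,cy)=(0.9991,0.0431)
member 4 (2-3): L=2.0949, (cx,cy)=(0.3427,0.9394)
member 5 (2-4): L=1.3160, (cx,cy)=(1.0000,0.0000)
member 6 (3-4): L=2.0568, (cx,cy)=(0.2907,-0.9568)
member 7 (3-5): L=1.2813, (cx,cy)=(0.9997,0.0226)
member 8 (4-5): L=2.1106, (cx,cy)=(0.3236,0.9462)
member 9 (4-6): L=1.4490, (cx,cy)=(1.0000,0.0000)
member 10 (5-6): L=2.1389, (cx,cy)=(0.3581,-0.9337)
solve A·x = −loads:
  F[0-1] = -2700.9221 N (compression)
  F[0-2] = -2415.7869 N (compression)
  F[1-2] = +2575.7062 N (tension)
  F[1-3] = -1860.2414 N (compression)
  F[2-3] = -1257.0711 N (compression)
  F[2-4] = -95.7965 N (compression)
  F[3-4] = +97.8509 N (tension)
  F[3-5] = +67.3650 N (tension)
  F[4-5] = -98.9484 N (compression)
  F[4-6] = -35.3271 N (compression)
  F[5-6] = +98.6423 N (tension)
  Rx@0 = +3416.3900 N
  Ry@0 = +2508.7394 N
  Ry@6 = -92.0994 N

-98.948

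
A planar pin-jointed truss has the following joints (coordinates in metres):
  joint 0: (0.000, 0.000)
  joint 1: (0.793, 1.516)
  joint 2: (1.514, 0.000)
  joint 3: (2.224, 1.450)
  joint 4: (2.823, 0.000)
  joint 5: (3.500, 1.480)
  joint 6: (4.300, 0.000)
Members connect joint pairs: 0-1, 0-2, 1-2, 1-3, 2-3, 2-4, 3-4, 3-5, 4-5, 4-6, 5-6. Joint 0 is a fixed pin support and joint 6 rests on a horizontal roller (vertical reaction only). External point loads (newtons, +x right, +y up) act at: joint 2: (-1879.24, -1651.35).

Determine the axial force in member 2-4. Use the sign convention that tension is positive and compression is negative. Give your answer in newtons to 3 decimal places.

832.446

N=7 nodes, M=11 members, R=3 reactions → 2N=14, M+R=14
member 0 (0-1): L=1.7109, (cx,cy)=(0.4635,0.8861)
member 1 (0-2): L=1.5140, (cx,cy)=(1.0000,0.0000)
member 2 (1-2): L=1.6787, (cx,cy)=(0.4295,-0.9031)
member 3 (1-3): L=1.4325, (cx,cy)=(0.9989,-0.0461)
member 4 (2-3): L=1.6145, (cx,cy)=(0.4398,0.8981)
member 5 (2-4): L=1.3090, (cx,cy)=(1.0000,0.0000)
member 6 (3-4): L=1.5689, (cx,cy)=(0.3818,-0.9242)
member 7 (3-5): L=1.2764, (cx,cy)=(0.9997,0.0235)
member 8 (4-5): L=1.6275, (cx,cy)=(0.4160,0.9094)
member 9 (4-6): L=1.4770, (cx,cy)=(1.0000,0.0000)
member 10 (5-6): L=1.6824, (cx,cy)=(0.4755,-0.8797)
solve A·x = −loads:
  F[0-1] = -1207.4572 N (compression)
  F[0-2] = -1319.5781 N (compression)
  F[1-2] = +1240.5553 N (tension)
  F[1-3] = -1093.6346 N (compression)
  F[2-3] = +591.2869 N (tension)
  F[2-4] = +832.4457 N (tension)
  F[3-4] = -644.0082 N (compression)
  F[3-5] = -586.7206 N (compression)
  F[4-5] = +654.5369 N (tension)
  F[4-6] = +314.2858 N (tension)
  F[5-6] = -660.9350 N (compression)
  Rx@0 = +1879.2400 N
  Ry@0 = +1069.9212 N
  Ry@6 = +581.4288 N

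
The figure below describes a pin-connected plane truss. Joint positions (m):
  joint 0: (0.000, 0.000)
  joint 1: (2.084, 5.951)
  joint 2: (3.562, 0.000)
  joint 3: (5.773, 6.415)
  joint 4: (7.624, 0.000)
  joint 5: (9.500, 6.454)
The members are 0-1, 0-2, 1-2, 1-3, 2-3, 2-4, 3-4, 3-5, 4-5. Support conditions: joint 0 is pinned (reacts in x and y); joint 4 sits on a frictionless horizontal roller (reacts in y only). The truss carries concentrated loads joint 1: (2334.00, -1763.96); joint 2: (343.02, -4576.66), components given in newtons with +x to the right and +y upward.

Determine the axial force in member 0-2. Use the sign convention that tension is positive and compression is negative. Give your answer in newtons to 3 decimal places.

3341.813

N=6 nodes, M=9 members, R=3 reactions → 2N=12, M+R=12
member 0 (0-1): L=6.3054, (cx,cy)=(0.3305,0.9438)
member 1 (0-2): L=3.5620, (cx,cy)=(1.0000,0.0000)
member 2 (1-2): L=6.1318, (cx,cy)=(0.2410,-0.9705)
member 3 (1-3): L=3.7181, (cx,cy)=(0.9922,0.1248)
member 4 (2-3): L=6.7853, (cx,cy)=(0.3258,0.9454)
member 5 (2-4): L=4.0620, (cx,cy)=(1.0000,0.0000)
member 6 (3-4): L=6.6767, (cx,cy)=(0.2772,-0.9608)
member 7 (3-5): L=3.7272, (cx,cy)=(0.9999,0.0105)
member 8 (4-5): L=6.7211, (cx,cy)=(0.2791,0.9603)
solve A·x = −loads:
  F[0-1] = -2011.3977 N (compression)
  F[0-2] = +3341.8129 N (tension)
  F[1-2] = -242.5840 N (compression)
  F[1-3] = -2963.4880 N (compression)
  F[2-3] = +5089.8900 N (tension)
  F[2-4] = +1281.7807 N (tension)
  F[3-4] = -4623.4873 N (compression)
  F[3-5] = -0.0000 N (compression)
  F[4-5] = -0.0000 N (compression)
  Rx@0 = -2677.0200 N
  Ry@0 = +1898.3601 N
  Ry@4 = +4442.2599 N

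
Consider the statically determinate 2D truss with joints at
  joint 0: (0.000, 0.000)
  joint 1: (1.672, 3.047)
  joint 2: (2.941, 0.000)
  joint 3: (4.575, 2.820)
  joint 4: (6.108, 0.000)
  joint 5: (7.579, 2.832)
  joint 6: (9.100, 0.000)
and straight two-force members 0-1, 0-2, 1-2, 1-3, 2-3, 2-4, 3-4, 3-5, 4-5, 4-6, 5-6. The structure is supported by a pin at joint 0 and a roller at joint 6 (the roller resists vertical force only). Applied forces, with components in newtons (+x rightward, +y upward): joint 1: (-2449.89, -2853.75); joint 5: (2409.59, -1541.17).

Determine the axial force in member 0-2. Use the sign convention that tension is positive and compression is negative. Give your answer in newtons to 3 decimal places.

1417.930

N=7 nodes, M=11 members, R=3 reactions → 2N=14, M+R=14
member 0 (0-1): L=3.4756, (cx,cy)=(0.4811,0.8767)
member 1 (0-2): L=2.9410, (cx,cy)=(1.0000,0.0000)
member 2 (1-2): L=3.3007, (cx,cy)=(0.3845,-0.9231)
member 3 (1-3): L=2.9119, (cx,cy)=(0.9970,-0.0780)
member 4 (2-3): L=3.2592, (cx,cy)=(0.5014,0.8652)
member 5 (2-4): L=3.1670, (cx,cy)=(1.0000,0.0000)
member 6 (3-4): L=3.2097, (cx,cy)=(0.4776,-0.8786)
member 7 (3-5): L=3.0040, (cx,cy)=(1.0000,0.0040)
member 8 (4-5): L=3.1912, (cx,cy)=(0.4609,0.8874)
member 9 (4-6): L=2.9920, (cx,cy)=(1.0000,0.0000)
member 10 (5-6): L=3.2146, (cx,cy)=(0.4732,-0.8810)
solve A·x = −loads:
  F[0-1] = -3031.2338 N (compression)
  F[0-2] = +1417.9298 N (tension)
  F[1-2] = -306.6489 N (compression)
  F[1-3] = +1112.9429 N (tension)
  F[2-3] = +327.1675 N (tension)
  F[2-4] = +1136.0084 N (tension)
  F[3-4] = -217.1886 N (compression)
  F[3-5] = +1377.3235 N (tension)
  F[4-5] = +215.0218 N (tension)
  F[4-6] = +933.1636 N (tension)
  F[5-6] = -1972.2219 N (compression)
  Rx@0 = +40.3000 N
  Ry@0 = +2657.4319 N
  Ry@6 = +1737.4881 N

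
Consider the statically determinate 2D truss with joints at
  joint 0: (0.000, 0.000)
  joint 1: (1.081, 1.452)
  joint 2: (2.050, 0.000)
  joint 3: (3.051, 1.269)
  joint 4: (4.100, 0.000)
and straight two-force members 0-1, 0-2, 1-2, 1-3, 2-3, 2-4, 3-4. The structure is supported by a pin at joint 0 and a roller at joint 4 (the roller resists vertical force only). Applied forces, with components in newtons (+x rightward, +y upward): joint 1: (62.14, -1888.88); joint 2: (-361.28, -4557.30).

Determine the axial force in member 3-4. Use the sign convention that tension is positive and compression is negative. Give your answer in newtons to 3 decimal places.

N=5 nodes, M=7 members, R=3 reactions → 2N=10, M+R=10
member 0 (0-1): L=1.8102, (cx,cy)=(0.5972,0.8021)
member 1 (0-2): L=2.0500, (cx,cy)=(1.0000,0.0000)
member 2 (1-2): L=1.7456, (cx,cy)=(0.5551,-0.8318)
member 3 (1-3): L=1.9785, (cx,cy)=(0.9957,-0.0925)
member 4 (2-3): L=1.6163, (cx,cy)=(0.6193,0.7851)
member 5 (2-4): L=2.0500, (cx,cy)=(1.0000,0.0000)
member 6 (3-4): L=1.6464, (cx,cy)=(0.6371,-0.7708)
solve A·x = −loads:
  F[0-1] = -4547.3506 N (compression)
  F[0-2] = +2416.3916 N (tension)
  F[1-2] = +2584.7182 N (tension)
  F[1-3] = -4230.5761 N (compression)
  F[2-3] = +3066.1794 N (tension)
  F[2-4] = +2313.4839 N (tension)
  F[3-4] = -3631.0873 N (compression)
  Rx@0 = +299.1400 N
  Ry@0 = +3647.5040 N
  Ry@4 = +2798.6760 N

-3631.087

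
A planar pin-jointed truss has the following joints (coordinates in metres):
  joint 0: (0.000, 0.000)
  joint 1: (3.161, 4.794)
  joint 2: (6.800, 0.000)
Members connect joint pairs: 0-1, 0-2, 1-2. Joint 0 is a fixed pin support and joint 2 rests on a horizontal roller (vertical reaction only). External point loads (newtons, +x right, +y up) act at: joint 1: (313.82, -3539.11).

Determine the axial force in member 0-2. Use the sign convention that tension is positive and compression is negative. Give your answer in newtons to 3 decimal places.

N=3 nodes, M=3 members, R=3 reactions → 2N=6, M+R=6
member 0 (0-1): L=5.7423, (cx,cy)=(0.5505,0.8349)
member 1 (0-2): L=6.8000, (cx,cy)=(1.0000,0.0000)
member 2 (1-2): L=6.0187, (cx,cy)=(0.6046,-0.7965)
solve A·x = −loads:
  F[0-1] = -2003.5884 N (compression)
  F[0-2] = +1416.7421 N (tension)
  F[1-2] = -2343.2115 N (compression)
  Rx@0 = -313.8200 N
  Ry@0 = +1672.7012 N
  Ry@2 = +1866.4088 N

1416.742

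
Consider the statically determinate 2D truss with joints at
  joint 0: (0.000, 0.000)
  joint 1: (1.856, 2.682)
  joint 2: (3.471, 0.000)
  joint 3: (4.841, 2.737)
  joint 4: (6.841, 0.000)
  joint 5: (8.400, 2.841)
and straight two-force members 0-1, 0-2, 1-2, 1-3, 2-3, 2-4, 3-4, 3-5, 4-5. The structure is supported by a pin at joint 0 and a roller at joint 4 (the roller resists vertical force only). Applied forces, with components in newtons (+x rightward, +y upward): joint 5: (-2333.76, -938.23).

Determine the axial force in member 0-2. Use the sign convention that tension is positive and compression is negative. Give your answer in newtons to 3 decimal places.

N=6 nodes, M=9 members, R=3 reactions → 2N=12, M+R=12
member 0 (0-1): L=3.2616, (cx,cy)=(0.5691,0.8223)
member 1 (0-2): L=3.4710, (cx,cy)=(1.0000,0.0000)
member 2 (1-2): L=3.1307, (cx,cy)=(0.5159,-0.8567)
member 3 (1-3): L=2.9855, (cx,cy)=(0.9998,0.0184)
member 4 (2-3): L=3.0607, (cx,cy)=(0.4476,0.8942)
member 5 (2-4): L=3.3700, (cx,cy)=(1.0000,0.0000)
member 6 (3-4): L=3.3899, (cx,cy)=(0.5900,-0.8074)
member 7 (3-5): L=3.5605, (cx,cy)=(0.9996,0.0292)
member 8 (4-5): L=3.2406, (cx,cy)=(0.4811,0.8767)
solve A·x = −loads:
  F[0-1] = -918.6080 N (compression)
  F[0-2] = -1811.0256 N (compression)
  F[1-2] = +860.9557 N (tension)
  F[1-3] = -967.0288 N (compression)
  F[2-3] = -824.7966 N (compression)
  F[2-4] = -997.7117 N (compression)
  F[3-4] = +868.6520 N (tension)
  F[3-5] = -1849.3372 N (compression)
  F[4-5] = -1008.5941 N (compression)
  Rx@0 = +2333.7600 N
  Ry@0 = +755.3737 N
  Ry@4 = +182.8563 N

-1811.026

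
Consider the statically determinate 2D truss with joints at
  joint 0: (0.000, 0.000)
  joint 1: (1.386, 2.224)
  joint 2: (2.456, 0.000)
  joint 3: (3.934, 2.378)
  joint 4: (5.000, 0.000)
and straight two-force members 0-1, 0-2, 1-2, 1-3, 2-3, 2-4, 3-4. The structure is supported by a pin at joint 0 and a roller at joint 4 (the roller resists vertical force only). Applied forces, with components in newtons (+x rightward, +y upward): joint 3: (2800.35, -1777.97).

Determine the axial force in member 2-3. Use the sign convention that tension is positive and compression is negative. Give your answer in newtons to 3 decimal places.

1049.060

N=5 nodes, M=7 members, R=3 reactions → 2N=10, M+R=10
member 0 (0-1): L=2.6205, (cx,cy)=(0.5289,0.8487)
member 1 (0-2): L=2.4560, (cx,cy)=(1.0000,0.0000)
member 2 (1-2): L=2.4680, (cx,cy)=(0.4335,-0.9011)
member 3 (1-3): L=2.5526, (cx,cy)=(0.9982,0.0603)
member 4 (2-3): L=2.7999, (cx,cy)=(0.5279,0.8493)
member 5 (2-4): L=2.5440, (cx,cy)=(1.0000,0.0000)
member 6 (3-4): L=2.6060, (cx,cy)=(0.4091,-0.9125)
solve A·x = −loads:
  F[0-1] = +1122.6601 N (tension)
  F[0-2] = +2206.5741 N (tension)
  F[1-2] = -988.7436 N (compression)
  F[1-3] = +1024.3091 N (tension)
  F[2-3] = +1049.0596 N (tension)
  F[2-4] = +1224.1308 N (tension)
  F[3-4] = -2992.5757 N (compression)
  Rx@0 = -2800.3500 N
  Ry@0 = -952.7833 N
  Ry@4 = +2730.7533 N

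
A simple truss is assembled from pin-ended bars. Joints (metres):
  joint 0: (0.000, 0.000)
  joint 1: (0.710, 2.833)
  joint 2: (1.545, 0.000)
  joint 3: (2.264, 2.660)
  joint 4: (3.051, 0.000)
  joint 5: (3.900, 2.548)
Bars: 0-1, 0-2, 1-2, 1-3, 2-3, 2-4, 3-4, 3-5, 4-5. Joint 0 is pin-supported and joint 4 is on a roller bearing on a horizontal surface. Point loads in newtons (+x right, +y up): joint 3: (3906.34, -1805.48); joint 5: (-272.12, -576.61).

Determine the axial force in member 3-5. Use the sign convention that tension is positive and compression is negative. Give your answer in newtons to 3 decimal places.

-78.391

N=6 nodes, M=9 members, R=3 reactions → 2N=12, M+R=12
member 0 (0-1): L=2.9206, (cx,cy)=(0.2431,0.9700)
member 1 (0-2): L=1.5450, (cx,cy)=(1.0000,0.0000)
member 2 (1-2): L=2.9535, (cx,cy)=(0.2827,-0.9592)
member 3 (1-3): L=1.5636, (cx,cy)=(0.9939,-0.1106)
member 4 (2-3): L=2.7555, (cx,cy)=(0.2609,0.9654)
member 5 (2-4): L=1.5060, (cx,cy)=(1.0000,0.0000)
member 6 (3-4): L=2.7740, (cx,cy)=(0.2837,-0.9589)
member 7 (3-5): L=1.6398, (cx,cy)=(0.9977,-0.0683)
member 8 (4-5): L=2.6857, (cx,cy)=(0.3161,0.9487)
solve A·x = −loads:
  F[0-1] = +2962.0572 N (tension)
  F[0-2] = +2914.1453 N (tension)
  F[1-2] = -3183.4285 N (compression)
  F[1-3] = +1630.0898 N (tension)
  F[2-3] = +3163.1400 N (tension)
  F[2-4] = +1188.7599 N (tension)
  F[3-4] = -4873.5769 N (compression)
  F[3-5] = -78.3912 N (compression)
  F[4-5] = -613.4200 N (compression)
  Rx@0 = -3634.2200 N
  Ry@0 = -2873.1995 N
  Ry@4 = +5255.2895 N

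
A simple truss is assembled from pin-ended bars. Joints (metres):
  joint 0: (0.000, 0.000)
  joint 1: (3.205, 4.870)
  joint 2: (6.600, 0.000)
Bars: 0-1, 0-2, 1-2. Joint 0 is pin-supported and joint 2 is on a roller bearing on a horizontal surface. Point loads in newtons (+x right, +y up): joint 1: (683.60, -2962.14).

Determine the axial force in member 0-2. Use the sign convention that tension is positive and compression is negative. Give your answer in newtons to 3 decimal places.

1354.408

N=3 nodes, M=3 members, R=3 reactions → 2N=6, M+R=6
member 0 (0-1): L=5.8300, (cx,cy)=(0.5497,0.8353)
member 1 (0-2): L=6.6000, (cx,cy)=(1.0000,0.0000)
member 2 (1-2): L=5.9366, (cx,cy)=(0.5719,-0.8203)
solve A·x = −loads:
  F[0-1] = -1220.2218 N (compression)
  F[0-2] = +1354.4078 N (tension)
  F[1-2] = -2368.3486 N (compression)
  Rx@0 = -683.6000 N
  Ry@0 = +1019.2929 N
  Ry@2 = +1942.8471 N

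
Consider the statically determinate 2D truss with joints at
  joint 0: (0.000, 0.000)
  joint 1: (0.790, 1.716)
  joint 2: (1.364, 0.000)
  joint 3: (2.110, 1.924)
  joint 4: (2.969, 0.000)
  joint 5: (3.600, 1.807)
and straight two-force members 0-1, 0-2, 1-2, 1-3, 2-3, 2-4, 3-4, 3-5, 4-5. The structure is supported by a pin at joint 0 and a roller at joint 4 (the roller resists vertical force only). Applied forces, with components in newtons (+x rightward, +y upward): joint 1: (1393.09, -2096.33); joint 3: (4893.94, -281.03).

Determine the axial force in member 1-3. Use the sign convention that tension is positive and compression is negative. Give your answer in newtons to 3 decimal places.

1136.133

N=6 nodes, M=9 members, R=3 reactions → 2N=12, M+R=12
member 0 (0-1): L=1.8891, (cx,cy)=(0.4182,0.9084)
member 1 (0-2): L=1.3640, (cx,cy)=(1.0000,0.0000)
member 2 (1-2): L=1.8095, (cx,cy)=(0.3172,-0.9484)
member 3 (1-3): L=1.3363, (cx,cy)=(0.9878,0.1557)
member 4 (2-3): L=2.0636, (cx,cy)=(0.3615,0.9324)
member 5 (2-4): L=1.6050, (cx,cy)=(1.0000,0.0000)
member 6 (3-4): L=2.1070, (cx,cy)=(0.4077,-0.9131)
member 7 (3-5): L=1.4946, (cx,cy)=(0.9969,-0.0783)
member 8 (4-5): L=1.9140, (cx,cy)=(0.3297,0.9441)
solve A·x = −loads:
  F[0-1] = +2594.5001 N (tension)
  F[0-2] = +5202.0484 N (tension)
  F[1-2] = -4509.1205 N (compression)
  F[1-3] = +1136.1332 N (tension)
  F[2-3] = +4586.4185 N (tension)
  F[2-4] = +2113.6154 N (tension)
  F[3-4] = -5184.5075 N (compression)
  F[3-5] = -0.0000 N (compression)
  F[4-5] = +0.0000 N (tension)
  Rx@0 = -6287.0300 N
  Ry@0 = -2356.7447 N
  Ry@4 = +4734.1047 N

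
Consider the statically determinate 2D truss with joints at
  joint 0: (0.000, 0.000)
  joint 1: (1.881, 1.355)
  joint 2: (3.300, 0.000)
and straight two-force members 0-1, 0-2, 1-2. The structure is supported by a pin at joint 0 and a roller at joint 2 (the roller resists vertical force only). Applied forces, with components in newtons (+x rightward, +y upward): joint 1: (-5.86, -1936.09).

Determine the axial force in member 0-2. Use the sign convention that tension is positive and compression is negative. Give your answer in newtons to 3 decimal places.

1153.176

N=3 nodes, M=3 members, R=3 reactions → 2N=6, M+R=6
member 0 (0-1): L=2.3182, (cx,cy)=(0.8114,0.5845)
member 1 (0-2): L=3.3000, (cx,cy)=(1.0000,0.0000)
member 2 (1-2): L=1.9620, (cx,cy)=(0.7232,-0.6906)
solve A·x = −loads:
  F[0-1] = -1428.4480 N (compression)
  F[0-2] = +1153.1759 N (tension)
  F[1-2] = -1594.4840 N (compression)
  Rx@0 = +5.8600 N
  Ry@0 = +834.9249 N
  Ry@2 = +1101.1651 N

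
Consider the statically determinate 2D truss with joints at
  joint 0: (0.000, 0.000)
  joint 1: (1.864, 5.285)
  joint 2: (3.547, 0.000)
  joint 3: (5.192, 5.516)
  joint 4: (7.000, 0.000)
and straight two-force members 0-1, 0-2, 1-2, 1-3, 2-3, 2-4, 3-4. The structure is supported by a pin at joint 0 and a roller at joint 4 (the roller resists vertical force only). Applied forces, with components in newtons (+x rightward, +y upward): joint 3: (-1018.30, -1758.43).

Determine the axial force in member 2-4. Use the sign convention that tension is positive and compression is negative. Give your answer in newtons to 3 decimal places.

N=5 nodes, M=7 members, R=3 reactions → 2N=10, M+R=10
member 0 (0-1): L=5.6041, (cx,cy)=(0.3326,0.9431)
member 1 (0-2): L=3.5470, (cx,cy)=(1.0000,0.0000)
member 2 (1-2): L=5.5465, (cx,cy)=(0.3034,-0.9529)
member 3 (1-3): L=3.3360, (cx,cy)=(0.9976,0.0692)
member 4 (2-3): L=5.7561, (cx,cy)=(0.2858,0.9583)
member 5 (2-4): L=3.4530, (cx,cy)=(1.0000,0.0000)
member 6 (3-4): L=5.8047, (cx,cy)=(0.3115,-0.9503)
solve A·x = −loads:
  F[0-1] = -1332.4646 N (compression)
  F[0-2] = -575.1026 N (compression)
  F[1-2] = +1258.6685 N (tension)
  F[1-3] = -827.1059 N (compression)
  F[2-3] = -1251.5217 N (compression)
  F[2-4] = +164.4874 N (tension)
  F[3-4] = -528.1020 N (compression)
  Rx@0 = +1018.3000 N
  Ry@0 = +1256.5977 N
  Ry@4 = +501.8323 N

164.487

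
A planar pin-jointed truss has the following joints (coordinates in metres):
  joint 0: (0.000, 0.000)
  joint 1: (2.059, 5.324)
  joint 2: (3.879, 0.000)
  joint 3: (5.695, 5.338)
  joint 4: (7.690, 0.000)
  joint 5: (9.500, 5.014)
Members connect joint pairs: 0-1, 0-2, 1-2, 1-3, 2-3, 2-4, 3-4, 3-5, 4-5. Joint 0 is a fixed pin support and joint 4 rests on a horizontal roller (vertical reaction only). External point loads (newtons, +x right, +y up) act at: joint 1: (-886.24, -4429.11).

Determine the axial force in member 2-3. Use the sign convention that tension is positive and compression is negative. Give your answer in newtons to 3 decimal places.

606.204

N=6 nodes, M=9 members, R=3 reactions → 2N=12, M+R=12
member 0 (0-1): L=5.7083, (cx,cy)=(0.3607,0.9327)
member 1 (0-2): L=3.8790, (cx,cy)=(1.0000,0.0000)
member 2 (1-2): L=5.6265, (cx,cy)=(0.3235,-0.9462)
member 3 (1-3): L=3.6360, (cx,cy)=(1.0000,0.0039)
member 4 (2-3): L=5.6384, (cx,cy)=(0.3221,0.9467)
member 5 (2-4): L=3.8110, (cx,cy)=(1.0000,0.0000)
member 6 (3-4): L=5.6986, (cx,cy)=(0.3501,-0.9367)
member 7 (3-5): L=3.8188, (cx,cy)=(0.9964,-0.0848)
member 8 (4-5): L=5.3307, (cx,cy)=(0.3395,0.9406)
solve A·x = −loads:
  F[0-1] = -4135.1606 N (compression)
  F[0-2] = +605.3295 N (tension)
  F[1-2] = -606.5094 N (compression)
  F[1-3] = -409.1450 N (compression)
  F[2-3] = +606.2045 N (tension)
  F[2-4] = +213.8990 N (tension)
  F[3-4] = -610.9919 N (compression)
  F[3-5] = +0.0000 N (tension)
  F[4-5] = -0.0000 N (compression)
  Rx@0 = +886.2400 N
  Ry@0 = +3856.7829 N
  Ry@4 = +572.3271 N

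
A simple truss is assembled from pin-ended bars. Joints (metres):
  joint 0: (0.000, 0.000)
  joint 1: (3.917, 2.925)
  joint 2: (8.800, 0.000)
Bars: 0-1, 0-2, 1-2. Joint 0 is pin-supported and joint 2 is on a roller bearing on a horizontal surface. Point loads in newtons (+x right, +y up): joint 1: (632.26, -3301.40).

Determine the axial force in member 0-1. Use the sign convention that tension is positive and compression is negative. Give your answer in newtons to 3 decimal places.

N=3 nodes, M=3 members, R=3 reactions → 2N=6, M+R=6
member 0 (0-1): L=4.8886, (cx,cy)=(0.8013,0.5983)
member 1 (0-2): L=8.8000, (cx,cy)=(1.0000,0.0000)
member 2 (1-2): L=5.6920, (cx,cy)=(0.8579,-0.5139)
solve A·x = −loads:
  F[0-1] = -2710.4584 N (compression)
  F[0-2] = +2804.0152 N (tension)
  F[1-2] = -3268.5983 N (compression)
  Rx@0 = -632.2600 N
  Ry@0 = +1621.7472 N
  Ry@2 = +1679.6528 N

-2710.458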